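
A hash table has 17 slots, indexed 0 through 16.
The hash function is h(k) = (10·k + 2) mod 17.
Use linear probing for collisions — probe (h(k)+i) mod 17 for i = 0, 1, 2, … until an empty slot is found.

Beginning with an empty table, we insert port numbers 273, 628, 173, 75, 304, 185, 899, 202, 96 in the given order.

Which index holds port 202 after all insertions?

2

273: h=12 -> slot 12
628: h=9 -> slot 9
173: h=15 -> slot 15
75: h=4 -> slot 4
304: h=16 -> slot 16
185: h=16, probe 16,0 -> slot 0
899: h=16, probe 16,0,1 -> slot 1
202: h=16, probe 16,0,1,2 -> slot 2
96: h=10 -> slot 10
Table: [185, 899, 202, —, 75, —, —, —, —, 628, 96, —, 273, —, —, 173, 304]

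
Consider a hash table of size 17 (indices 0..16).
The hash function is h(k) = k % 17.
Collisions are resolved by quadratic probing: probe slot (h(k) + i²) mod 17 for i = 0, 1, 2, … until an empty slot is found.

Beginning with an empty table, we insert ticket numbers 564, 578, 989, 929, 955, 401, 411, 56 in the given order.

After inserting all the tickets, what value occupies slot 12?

Insert 564: h=3, slot 3 empty → index 3.
Insert 578: h=0, slot 0 empty → index 0.
Insert 989: h=3, slot 3 occupied → index 4.
Insert 929: h=11, slot 11 empty → index 11.
Insert 955: h=3, slots 3,4 occupied → index 7.
Insert 401: h=10, slot 10 empty → index 10.
Insert 411: h=3, slots 3,4,7 occupied → index 12.
Insert 56: h=5, slot 5 empty → index 5.
Table: [578, _, _, 564, 989, 56, _, 955, _, _, 401, 929, 411, _, _, _, _]

411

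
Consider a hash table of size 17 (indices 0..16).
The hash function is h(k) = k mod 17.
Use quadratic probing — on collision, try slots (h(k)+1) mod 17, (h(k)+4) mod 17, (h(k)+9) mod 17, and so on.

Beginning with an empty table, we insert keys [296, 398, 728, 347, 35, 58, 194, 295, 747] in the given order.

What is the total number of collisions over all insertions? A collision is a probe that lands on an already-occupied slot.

13

296 hashes to 7; slot 7 is free → place at 7.
398 hashes to 7; 7 taken → place at 8.
728 hashes to 14; slot 14 is free → place at 14.
347 hashes to 7; 7,8 taken → place at 11.
35 hashes to 1; slot 1 is free → place at 1.
58 hashes to 7; 7,8,11 taken → place at 16.
194 hashes to 7; 7,8,11,16 taken → place at 6.
295 hashes to 6; 6,7 taken → place at 10.
747 hashes to 16; 16 taken → place at 0.
Table: [747, 35, ∅, ∅, ∅, ∅, 194, 296, 398, ∅, 295, 347, ∅, ∅, 728, ∅, 58]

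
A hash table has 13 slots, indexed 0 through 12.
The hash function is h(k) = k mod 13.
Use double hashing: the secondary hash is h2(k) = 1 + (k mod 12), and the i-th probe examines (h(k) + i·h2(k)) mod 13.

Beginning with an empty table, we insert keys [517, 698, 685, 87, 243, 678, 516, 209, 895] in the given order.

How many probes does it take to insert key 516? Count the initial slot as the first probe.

Insert 517: h=10, slot 10 empty -> index 10.
Insert 698: h=9, slot 9 empty -> index 9.
Insert 685: h=9, h2=2, slot 9 occupied -> index 11.
Insert 87: h=9, h2=4, slot 9 occupied -> index 0.
Insert 243: h=9, h2=4, slots 9,0 occupied -> index 4.
Insert 678: h=2, slot 2 empty -> index 2.
Insert 516: h=9, h2=1, slots 9,10,11 occupied -> index 12.
Insert 209: h=1, slot 1 empty -> index 1.
Insert 895: h=11, h2=8, slot 11 occupied -> index 6.
Table: [87, 209, 678, ∅, 243, ∅, 895, ∅, ∅, 698, 517, 685, 516]

4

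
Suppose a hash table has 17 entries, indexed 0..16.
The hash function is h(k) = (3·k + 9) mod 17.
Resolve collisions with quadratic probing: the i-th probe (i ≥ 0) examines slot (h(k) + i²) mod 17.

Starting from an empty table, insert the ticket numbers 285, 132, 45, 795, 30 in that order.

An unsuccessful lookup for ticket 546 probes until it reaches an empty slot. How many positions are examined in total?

2

Insert 285: h=14, slot 14 empty => index 14.
Insert 132: h=14, slot 14 occupied => index 15.
Insert 45: h=8, slot 8 empty => index 8.
Insert 795: h=14, slots 14,15 occupied => index 1.
Insert 30: h=14, slots 14,15,1 occupied => index 6.
Table: [-, 795, -, -, -, -, 30, -, 45, -, -, -, -, -, 285, 132, -]
Lookup 546: h=15, probe 15,16 → slot 16 empty, not found.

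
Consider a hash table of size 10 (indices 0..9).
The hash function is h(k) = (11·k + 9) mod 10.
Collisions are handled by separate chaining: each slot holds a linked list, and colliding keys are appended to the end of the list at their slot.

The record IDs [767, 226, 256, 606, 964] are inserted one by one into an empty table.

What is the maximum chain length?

3

Insert 767: h=6, bucket 6 empty -> new chain.
Insert 226: h=5, bucket 5 empty -> new chain.
Insert 256: h=5, bucket 5 nonempty -> append to chain.
Insert 606: h=5, bucket 5 nonempty -> append to chain.
Insert 964: h=3, bucket 3 empty -> new chain.
Final buckets:
0: —
1: —
2: —
3: 964
4: —
5: 226 -> 256 -> 606
6: 767
7: —
8: —
9: —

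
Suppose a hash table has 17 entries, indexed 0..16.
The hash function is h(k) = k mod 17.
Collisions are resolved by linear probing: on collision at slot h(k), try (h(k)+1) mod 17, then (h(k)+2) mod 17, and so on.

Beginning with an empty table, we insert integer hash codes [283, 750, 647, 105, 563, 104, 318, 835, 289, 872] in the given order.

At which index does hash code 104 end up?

5

283: h=11 → slot 11
750: h=2 → slot 2
647: h=1 → slot 1
105: h=3 → slot 3
563: h=2, probe 2,3,4 → slot 4
104: h=2, probe 2,3,4,5 → slot 5
318: h=12 → slot 12
835: h=2, probe 2,3,4,5,6 → slot 6
289: h=0 → slot 0
872: h=5, probe 5,6,7 → slot 7
Table: [289, 647, 750, 105, 563, 104, 835, 872, —, —, —, 283, 318, —, —, —, —]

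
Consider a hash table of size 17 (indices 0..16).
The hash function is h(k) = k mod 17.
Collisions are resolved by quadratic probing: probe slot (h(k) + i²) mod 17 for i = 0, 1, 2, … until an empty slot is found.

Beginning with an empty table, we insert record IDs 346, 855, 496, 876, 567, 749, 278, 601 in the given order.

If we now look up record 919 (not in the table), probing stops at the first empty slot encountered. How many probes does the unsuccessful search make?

346 hashes to 6; slot 6 is free → place at 6.
855 hashes to 5; slot 5 is free → place at 5.
496 hashes to 3; slot 3 is free → place at 3.
876 hashes to 9; slot 9 is free → place at 9.
567 hashes to 6; 6 taken → place at 7.
749 hashes to 1; slot 1 is free → place at 1.
278 hashes to 6; 6,7 taken → place at 10.
601 hashes to 6; 6,7,10 taken → place at 15.
Table: [-, 749, -, 496, -, 855, 346, 567, -, 876, 278, -, -, -, -, 601, -]
Lookup 919: h=1, probe 1,2 → slot 2 empty, not found.

2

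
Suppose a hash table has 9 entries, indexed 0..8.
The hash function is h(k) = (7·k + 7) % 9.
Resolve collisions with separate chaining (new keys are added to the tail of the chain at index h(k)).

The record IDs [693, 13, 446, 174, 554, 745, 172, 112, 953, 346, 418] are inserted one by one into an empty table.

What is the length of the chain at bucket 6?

693 -> bucket 7
13 -> bucket 8
446 -> bucket 6
174 -> bucket 1
554 -> bucket 6 (collision)
745 -> bucket 2
172 -> bucket 5
112 -> bucket 8 (collision)
953 -> bucket 0
346 -> bucket 8 (collision)
418 -> bucket 8 (collision)
Final buckets:
0: 953
1: 174
2: 745
3: -
4: -
5: 172
6: 446 -> 554
7: 693
8: 13 -> 112 -> 346 -> 418

2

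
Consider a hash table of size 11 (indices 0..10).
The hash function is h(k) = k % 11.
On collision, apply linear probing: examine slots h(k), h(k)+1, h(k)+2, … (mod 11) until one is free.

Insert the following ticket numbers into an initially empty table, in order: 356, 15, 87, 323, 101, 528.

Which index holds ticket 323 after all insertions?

6

356: h=4 => slot 4
15: h=4, probe 4,5 => slot 5
87: h=10 => slot 10
323: h=4, probe 4,5,6 => slot 6
101: h=2 => slot 2
528: h=0 => slot 0
Table: [528, -, 101, -, 356, 15, 323, -, -, -, 87]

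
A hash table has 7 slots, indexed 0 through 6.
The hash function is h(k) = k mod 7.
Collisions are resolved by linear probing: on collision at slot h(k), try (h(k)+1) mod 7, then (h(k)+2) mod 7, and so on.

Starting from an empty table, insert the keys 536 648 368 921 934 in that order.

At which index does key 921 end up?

0

Insert 536: h=4, slot 4 empty → index 4.
Insert 648: h=4, slot 4 occupied → index 5.
Insert 368: h=4, slots 4,5 occupied → index 6.
Insert 921: h=4, slots 4,5,6 occupied → index 0.
Insert 934: h=3, slot 3 empty → index 3.
Table: [921, —, —, 934, 536, 648, 368]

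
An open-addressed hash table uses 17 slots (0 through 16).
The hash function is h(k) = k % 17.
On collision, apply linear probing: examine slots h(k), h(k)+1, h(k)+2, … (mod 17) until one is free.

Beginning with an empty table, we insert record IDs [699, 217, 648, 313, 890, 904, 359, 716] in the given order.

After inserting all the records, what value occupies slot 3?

648

Insert 699: h=2, slot 2 empty => index 2.
Insert 217: h=13, slot 13 empty => index 13.
Insert 648: h=2, slot 2 occupied => index 3.
Insert 313: h=7, slot 7 empty => index 7.
Insert 890: h=6, slot 6 empty => index 6.
Insert 904: h=3, slot 3 occupied => index 4.
Insert 359: h=2, slots 2,3,4 occupied => index 5.
Insert 716: h=2, slots 2,3,4,5,6,7 occupied => index 8.
Table: [-, -, 699, 648, 904, 359, 890, 313, 716, -, -, -, -, 217, -, -, -]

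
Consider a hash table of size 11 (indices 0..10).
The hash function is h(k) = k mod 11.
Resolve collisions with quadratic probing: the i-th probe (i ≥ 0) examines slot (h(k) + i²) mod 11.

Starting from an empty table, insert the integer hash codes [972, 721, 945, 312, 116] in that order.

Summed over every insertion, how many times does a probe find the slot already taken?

Insert 972: h=4, slot 4 empty => index 4.
Insert 721: h=6, slot 6 empty => index 6.
Insert 945: h=10, slot 10 empty => index 10.
Insert 312: h=4, slot 4 occupied => index 5.
Insert 116: h=6, slot 6 occupied => index 7.
Table: [., ., ., ., 972, 312, 721, 116, ., ., 945]

2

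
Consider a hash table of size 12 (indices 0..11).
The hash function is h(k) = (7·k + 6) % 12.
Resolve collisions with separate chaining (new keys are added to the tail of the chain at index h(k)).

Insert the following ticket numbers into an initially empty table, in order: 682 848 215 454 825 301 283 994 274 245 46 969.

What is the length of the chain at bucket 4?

5

682 → bucket 4
848 → bucket 2
215 → bucket 11
454 → bucket 4 (collision)
825 → bucket 9
301 → bucket 1
283 → bucket 7
994 → bucket 4 (collision)
274 → bucket 4 (collision)
245 → bucket 5
46 → bucket 4 (collision)
969 → bucket 9 (collision)
Final buckets:
0: -
1: 301
2: 848
3: -
4: 682 -> 454 -> 994 -> 274 -> 46
5: 245
6: -
7: 283
8: -
9: 825 -> 969
10: -
11: 215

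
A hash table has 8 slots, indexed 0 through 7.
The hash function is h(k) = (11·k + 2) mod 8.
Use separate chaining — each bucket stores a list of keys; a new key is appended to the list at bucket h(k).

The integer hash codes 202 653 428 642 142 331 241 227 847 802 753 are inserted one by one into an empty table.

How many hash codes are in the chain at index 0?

3

202 → bucket 0
653 → bucket 1
428 → bucket 6
642 → bucket 0 (collision)
142 → bucket 4
331 → bucket 3
241 → bucket 5
227 → bucket 3 (collision)
847 → bucket 7
802 → bucket 0 (collision)
753 → bucket 5 (collision)
Final buckets:
0: 202 -> 642 -> 802
1: 653
2: -
3: 331 -> 227
4: 142
5: 241 -> 753
6: 428
7: 847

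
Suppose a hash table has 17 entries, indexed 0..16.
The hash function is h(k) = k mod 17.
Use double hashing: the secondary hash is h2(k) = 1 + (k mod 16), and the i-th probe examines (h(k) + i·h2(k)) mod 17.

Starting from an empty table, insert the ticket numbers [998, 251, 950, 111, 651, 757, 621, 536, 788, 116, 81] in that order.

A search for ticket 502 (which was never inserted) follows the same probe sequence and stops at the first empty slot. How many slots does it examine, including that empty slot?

998: h=12 -> slot 12
251: h=13 -> slot 13
950: h=15 -> slot 15
111: h=9 -> slot 9
651: h=5 -> slot 5
757: h=9, h2=6, probe 9,15,4 -> slot 4
621: h=9, h2=14, probe 9,6 -> slot 6
536: h=9, h2=9, probe 9,1 -> slot 1
788: h=6, h2=5, probe 6,11 -> slot 11
116: h=14 -> slot 14
81: h=13, h2=2, probe 13,15,0 -> slot 0
Table: [81, 536, —, —, 757, 651, 621, —, —, 111, —, 788, 998, 251, 116, 950, —]
Lookup 502: h=9, h2=7, probe 9,16 → slot 16 empty, not found.

2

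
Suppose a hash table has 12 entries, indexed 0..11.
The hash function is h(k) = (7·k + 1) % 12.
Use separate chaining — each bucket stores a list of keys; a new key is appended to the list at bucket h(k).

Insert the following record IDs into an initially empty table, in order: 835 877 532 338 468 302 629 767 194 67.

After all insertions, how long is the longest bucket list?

3

Insert 835: h=2, bucket 2 empty → new chain.
Insert 877: h=8, bucket 8 empty → new chain.
Insert 532: h=5, bucket 5 empty → new chain.
Insert 338: h=3, bucket 3 empty → new chain.
Insert 468: h=1, bucket 1 empty → new chain.
Insert 302: h=3, bucket 3 nonempty → append to chain.
Insert 629: h=0, bucket 0 empty → new chain.
Insert 767: h=6, bucket 6 empty → new chain.
Insert 194: h=3, bucket 3 nonempty → append to chain.
Insert 67: h=2, bucket 2 nonempty → append to chain.
Final buckets:
0: 629
1: 468
2: 835 -> 67
3: 338 -> 302 -> 194
4: —
5: 532
6: 767
7: —
8: 877
9: —
10: —
11: —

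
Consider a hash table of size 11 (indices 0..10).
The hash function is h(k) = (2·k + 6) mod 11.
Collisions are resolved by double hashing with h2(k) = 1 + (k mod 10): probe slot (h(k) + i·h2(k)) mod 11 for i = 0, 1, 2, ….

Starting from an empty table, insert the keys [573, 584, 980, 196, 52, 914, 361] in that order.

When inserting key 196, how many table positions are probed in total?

3

Insert 573: h=8, slot 8 empty → index 8.
Insert 584: h=8, h2=5, slot 8 occupied → index 2.
Insert 980: h=8, h2=1, slot 8 occupied → index 9.
Insert 196: h=2, h2=7, slots 2,9 occupied → index 5.
Insert 52: h=0, slot 0 empty → index 0.
Insert 914: h=8, h2=5, slots 8,2 occupied → index 7.
Insert 361: h=2, h2=2, slot 2 occupied → index 4.
Table: [52, -, 584, -, 361, 196, -, 914, 573, 980, -]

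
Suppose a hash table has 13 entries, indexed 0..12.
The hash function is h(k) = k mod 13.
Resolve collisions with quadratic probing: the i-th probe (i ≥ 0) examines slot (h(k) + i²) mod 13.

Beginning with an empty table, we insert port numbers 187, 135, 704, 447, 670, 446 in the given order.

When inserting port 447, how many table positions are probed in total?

187 hashes to 5; slot 5 is free => place at 5.
135 hashes to 5; 5 taken => place at 6.
704 hashes to 2; slot 2 is free => place at 2.
447 hashes to 5; 5,6 taken => place at 9.
670 hashes to 7; slot 7 is free => place at 7.
446 hashes to 4; slot 4 is free => place at 4.
Table: [—, —, 704, —, 446, 187, 135, 670, —, 447, —, —, —]

3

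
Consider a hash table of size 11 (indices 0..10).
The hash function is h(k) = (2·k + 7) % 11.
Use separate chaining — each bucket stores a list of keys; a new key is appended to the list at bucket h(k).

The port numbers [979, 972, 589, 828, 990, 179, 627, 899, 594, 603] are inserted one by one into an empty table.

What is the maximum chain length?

4

979 -> bucket 7
972 -> bucket 4
589 -> bucket 8
828 -> bucket 2
990 -> bucket 7 (collision)
179 -> bucket 2 (collision)
627 -> bucket 7 (collision)
899 -> bucket 1
594 -> bucket 7 (collision)
603 -> bucket 3
Final buckets:
0: .
1: 899
2: 828 -> 179
3: 603
4: 972
5: .
6: .
7: 979 -> 990 -> 627 -> 594
8: 589
9: .
10: .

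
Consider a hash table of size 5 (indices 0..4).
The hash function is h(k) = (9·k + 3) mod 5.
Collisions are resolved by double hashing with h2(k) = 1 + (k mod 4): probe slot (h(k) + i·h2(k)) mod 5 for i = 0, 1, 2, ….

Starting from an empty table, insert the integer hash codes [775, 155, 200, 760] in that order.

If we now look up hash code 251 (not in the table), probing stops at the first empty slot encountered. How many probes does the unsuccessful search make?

775 hashes to 3; slot 3 is free => place at 3.
155 hashes to 3, h2=4; 3 taken => place at 2.
200 hashes to 3, h2=1; 3 taken => place at 4.
760 hashes to 3, h2=1; 3,4 taken => place at 0.
Table: [760, ∅, 155, 775, 200]
Lookup 251: h=2, h2=4, probe 2,1 → slot 1 empty, not found.

2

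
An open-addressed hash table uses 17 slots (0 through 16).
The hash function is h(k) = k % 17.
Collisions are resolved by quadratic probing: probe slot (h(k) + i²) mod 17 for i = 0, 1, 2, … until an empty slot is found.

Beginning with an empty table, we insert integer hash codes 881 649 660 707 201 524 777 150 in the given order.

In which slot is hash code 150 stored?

13

881 hashes to 14; slot 14 is free => place at 14.
649 hashes to 3; slot 3 is free => place at 3.
660 hashes to 14; 14 taken => place at 15.
707 hashes to 10; slot 10 is free => place at 10.
201 hashes to 14; 14,15 taken => place at 1.
524 hashes to 14; 14,15,1 taken => place at 6.
777 hashes to 12; slot 12 is free => place at 12.
150 hashes to 14; 14,15,1,6 taken => place at 13.
Table: [∅, 201, ∅, 649, ∅, ∅, 524, ∅, ∅, ∅, 707, ∅, 777, 150, 881, 660, ∅]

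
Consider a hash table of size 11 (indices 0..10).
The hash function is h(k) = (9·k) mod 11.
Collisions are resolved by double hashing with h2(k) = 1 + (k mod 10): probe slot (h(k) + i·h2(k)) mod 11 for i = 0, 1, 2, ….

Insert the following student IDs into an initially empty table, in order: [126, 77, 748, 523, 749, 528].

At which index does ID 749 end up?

8

126 hashes to 1; slot 1 is free => place at 1.
77 hashes to 0; slot 0 is free => place at 0.
748 hashes to 0, h2=9; 0 taken => place at 9.
523 hashes to 10; slot 10 is free => place at 10.
749 hashes to 9, h2=10; 9 taken => place at 8.
528 hashes to 0, h2=9; 0,9 taken => place at 7.
Table: [77, 126, ., ., ., ., ., 528, 749, 748, 523]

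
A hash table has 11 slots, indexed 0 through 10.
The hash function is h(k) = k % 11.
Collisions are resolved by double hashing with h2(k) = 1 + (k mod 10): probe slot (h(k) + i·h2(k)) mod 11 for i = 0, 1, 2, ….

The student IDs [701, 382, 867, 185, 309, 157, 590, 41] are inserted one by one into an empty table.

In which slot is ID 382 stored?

Insert 701: h=8, slot 8 empty => index 8.
Insert 382: h=8, h2=3, slot 8 occupied => index 0.
Insert 867: h=9, slot 9 empty => index 9.
Insert 185: h=9, h2=6, slot 9 occupied => index 4.
Insert 309: h=1, slot 1 empty => index 1.
Insert 157: h=3, slot 3 empty => index 3.
Insert 590: h=7, slot 7 empty => index 7.
Insert 41: h=8, h2=2, slot 8 occupied => index 10.
Table: [382, 309, _, 157, 185, _, _, 590, 701, 867, 41]

0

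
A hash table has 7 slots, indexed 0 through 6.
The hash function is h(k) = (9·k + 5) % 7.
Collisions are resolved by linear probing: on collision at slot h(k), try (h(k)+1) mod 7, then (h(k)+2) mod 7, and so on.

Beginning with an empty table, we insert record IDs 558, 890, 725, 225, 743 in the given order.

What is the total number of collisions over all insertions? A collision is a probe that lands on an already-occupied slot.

5

558 hashes to 1; slot 1 is free -> place at 1.
890 hashes to 0; slot 0 is free -> place at 0.
725 hashes to 6; slot 6 is free -> place at 6.
225 hashes to 0; 0,1 taken -> place at 2.
743 hashes to 0; 0,1,2 taken -> place at 3.
Table: [890, 558, 225, 743, ., ., 725]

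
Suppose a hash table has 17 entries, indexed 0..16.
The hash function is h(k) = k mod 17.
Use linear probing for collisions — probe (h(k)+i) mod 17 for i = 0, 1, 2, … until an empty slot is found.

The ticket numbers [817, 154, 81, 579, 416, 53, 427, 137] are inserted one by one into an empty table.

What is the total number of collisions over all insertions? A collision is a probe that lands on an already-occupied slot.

13

817 hashes to 1; slot 1 is free => place at 1.
154 hashes to 1; 1 taken => place at 2.
81 hashes to 13; slot 13 is free => place at 13.
579 hashes to 1; 1,2 taken => place at 3.
416 hashes to 8; slot 8 is free => place at 8.
53 hashes to 2; 2,3 taken => place at 4.
427 hashes to 2; 2,3,4 taken => place at 5.
137 hashes to 1; 1,2,3,4,5 taken => place at 6.
Table: [∅, 817, 154, 579, 53, 427, 137, ∅, 416, ∅, ∅, ∅, ∅, 81, ∅, ∅, ∅]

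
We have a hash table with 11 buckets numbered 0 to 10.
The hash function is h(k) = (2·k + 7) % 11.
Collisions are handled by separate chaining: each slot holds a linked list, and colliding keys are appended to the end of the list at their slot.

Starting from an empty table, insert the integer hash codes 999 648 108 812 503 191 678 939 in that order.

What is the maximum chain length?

3

999 -> bucket 3
648 -> bucket 5
108 -> bucket 3 (collision)
812 -> bucket 3 (collision)
503 -> bucket 1
191 -> bucket 4
678 -> bucket 10
939 -> bucket 4 (collision)
Final buckets:
0: ∅
1: 503
2: ∅
3: 999 -> 108 -> 812
4: 191 -> 939
5: 648
6: ∅
7: ∅
8: ∅
9: ∅
10: 678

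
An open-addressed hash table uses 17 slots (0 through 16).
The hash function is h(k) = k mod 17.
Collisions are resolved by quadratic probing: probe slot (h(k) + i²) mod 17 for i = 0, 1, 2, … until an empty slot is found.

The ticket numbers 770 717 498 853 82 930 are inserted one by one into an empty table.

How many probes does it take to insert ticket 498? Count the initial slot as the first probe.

Insert 770: h=5, slot 5 empty → index 5.
Insert 717: h=3, slot 3 empty → index 3.
Insert 498: h=5, slot 5 occupied → index 6.
Insert 853: h=3, slot 3 occupied → index 4.
Insert 82: h=14, slot 14 empty → index 14.
Insert 930: h=12, slot 12 empty → index 12.
Table: [-, -, -, 717, 853, 770, 498, -, -, -, -, -, 930, -, 82, -, -]

2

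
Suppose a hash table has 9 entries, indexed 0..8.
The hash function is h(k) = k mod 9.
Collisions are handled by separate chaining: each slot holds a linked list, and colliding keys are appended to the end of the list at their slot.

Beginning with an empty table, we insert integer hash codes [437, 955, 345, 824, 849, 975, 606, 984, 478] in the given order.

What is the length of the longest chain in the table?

5

437 → bucket 5
955 → bucket 1
345 → bucket 3
824 → bucket 5 (collision)
849 → bucket 3 (collision)
975 → bucket 3 (collision)
606 → bucket 3 (collision)
984 → bucket 3 (collision)
478 → bucket 1 (collision)
Final buckets:
0: —
1: 955 -> 478
2: —
3: 345 -> 849 -> 975 -> 606 -> 984
4: —
5: 437 -> 824
6: —
7: —
8: —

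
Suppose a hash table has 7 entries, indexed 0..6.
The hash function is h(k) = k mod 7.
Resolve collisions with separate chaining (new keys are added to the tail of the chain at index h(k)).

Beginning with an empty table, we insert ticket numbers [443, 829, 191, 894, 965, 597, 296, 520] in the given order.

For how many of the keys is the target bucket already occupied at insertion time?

4

443 → bucket 2
829 → bucket 3
191 → bucket 2 (collision)
894 → bucket 5
965 → bucket 6
597 → bucket 2 (collision)
296 → bucket 2 (collision)
520 → bucket 2 (collision)
Final buckets:
0: —
1: —
2: 443 -> 191 -> 597 -> 296 -> 520
3: 829
4: —
5: 894
6: 965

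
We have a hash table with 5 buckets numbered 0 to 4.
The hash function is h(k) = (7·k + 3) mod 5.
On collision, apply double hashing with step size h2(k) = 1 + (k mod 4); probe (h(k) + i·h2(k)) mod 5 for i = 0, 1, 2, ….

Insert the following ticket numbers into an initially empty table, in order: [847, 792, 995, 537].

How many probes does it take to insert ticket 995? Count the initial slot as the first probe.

847: h=2 => slot 2
792: h=2, h2=1, probe 2,3 => slot 3
995: h=3, h2=4, probe 3,2,1 => slot 1
537: h=2, h2=2, probe 2,4 => slot 4
Table: [-, 995, 847, 792, 537]

3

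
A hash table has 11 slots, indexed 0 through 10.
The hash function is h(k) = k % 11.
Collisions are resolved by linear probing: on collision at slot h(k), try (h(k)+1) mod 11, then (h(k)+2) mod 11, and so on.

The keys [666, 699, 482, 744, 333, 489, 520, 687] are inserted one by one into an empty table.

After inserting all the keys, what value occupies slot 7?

699

Insert 666: h=6, slot 6 empty => index 6.
Insert 699: h=6, slot 6 occupied => index 7.
Insert 482: h=9, slot 9 empty => index 9.
Insert 744: h=7, slot 7 occupied => index 8.
Insert 333: h=3, slot 3 empty => index 3.
Insert 489: h=5, slot 5 empty => index 5.
Insert 520: h=3, slot 3 occupied => index 4.
Insert 687: h=5, slots 5,6,7,8,9 occupied => index 10.
Table: [∅, ∅, ∅, 333, 520, 489, 666, 699, 744, 482, 687]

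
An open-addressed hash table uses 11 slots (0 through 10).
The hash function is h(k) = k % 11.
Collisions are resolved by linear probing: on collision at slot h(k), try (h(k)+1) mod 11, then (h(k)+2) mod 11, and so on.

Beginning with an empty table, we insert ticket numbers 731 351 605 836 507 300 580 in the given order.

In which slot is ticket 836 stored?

Insert 731: h=5, slot 5 empty => index 5.
Insert 351: h=10, slot 10 empty => index 10.
Insert 605: h=0, slot 0 empty => index 0.
Insert 836: h=0, slot 0 occupied => index 1.
Insert 507: h=1, slot 1 occupied => index 2.
Insert 300: h=3, slot 3 empty => index 3.
Insert 580: h=8, slot 8 empty => index 8.
Table: [605, 836, 507, 300, -, 731, -, -, 580, -, 351]

1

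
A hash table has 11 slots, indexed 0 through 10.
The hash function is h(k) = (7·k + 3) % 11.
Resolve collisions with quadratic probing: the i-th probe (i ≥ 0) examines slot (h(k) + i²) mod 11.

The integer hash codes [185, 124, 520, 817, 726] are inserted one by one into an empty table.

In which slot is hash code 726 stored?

4

185: h=0 -> slot 0
124: h=2 -> slot 2
520: h=2, probe 2,3 -> slot 3
817: h=2, probe 2,3,6 -> slot 6
726: h=3, probe 3,4 -> slot 4
Table: [185, -, 124, 520, 726, -, 817, -, -, -, -]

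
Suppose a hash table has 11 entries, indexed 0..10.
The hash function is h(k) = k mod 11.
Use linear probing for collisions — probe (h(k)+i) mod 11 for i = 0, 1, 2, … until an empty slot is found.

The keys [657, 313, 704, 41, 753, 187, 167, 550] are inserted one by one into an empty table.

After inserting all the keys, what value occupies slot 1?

187

657 hashes to 8; slot 8 is free -> place at 8.
313 hashes to 5; slot 5 is free -> place at 5.
704 hashes to 0; slot 0 is free -> place at 0.
41 hashes to 8; 8 taken -> place at 9.
753 hashes to 5; 5 taken -> place at 6.
187 hashes to 0; 0 taken -> place at 1.
167 hashes to 2; slot 2 is free -> place at 2.
550 hashes to 0; 0,1,2 taken -> place at 3.
Table: [704, 187, 167, 550, -, 313, 753, -, 657, 41, -]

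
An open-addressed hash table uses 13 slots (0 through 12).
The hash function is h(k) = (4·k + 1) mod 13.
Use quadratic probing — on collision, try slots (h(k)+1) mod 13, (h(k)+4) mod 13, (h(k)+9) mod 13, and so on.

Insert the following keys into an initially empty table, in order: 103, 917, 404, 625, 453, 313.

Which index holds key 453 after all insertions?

7

103 hashes to 10; slot 10 is free -> place at 10.
917 hashes to 3; slot 3 is free -> place at 3.
404 hashes to 5; slot 5 is free -> place at 5.
625 hashes to 5; 5 taken -> place at 6.
453 hashes to 6; 6 taken -> place at 7.
313 hashes to 5; 5,6 taken -> place at 9.
Table: [-, -, -, 917, -, 404, 625, 453, -, 313, 103, -, -]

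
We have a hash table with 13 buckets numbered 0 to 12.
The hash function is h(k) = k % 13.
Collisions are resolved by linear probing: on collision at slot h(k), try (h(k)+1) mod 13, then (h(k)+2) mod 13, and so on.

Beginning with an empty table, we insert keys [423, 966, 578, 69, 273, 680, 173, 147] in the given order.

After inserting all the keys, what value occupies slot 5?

69

423 hashes to 7; slot 7 is free => place at 7.
966 hashes to 4; slot 4 is free => place at 4.
578 hashes to 6; slot 6 is free => place at 6.
69 hashes to 4; 4 taken => place at 5.
273 hashes to 0; slot 0 is free => place at 0.
680 hashes to 4; 4,5,6,7 taken => place at 8.
173 hashes to 4; 4,5,6,7,8 taken => place at 9.
147 hashes to 4; 4,5,6,7,8,9 taken => place at 10.
Table: [273, —, —, —, 966, 69, 578, 423, 680, 173, 147, —, —]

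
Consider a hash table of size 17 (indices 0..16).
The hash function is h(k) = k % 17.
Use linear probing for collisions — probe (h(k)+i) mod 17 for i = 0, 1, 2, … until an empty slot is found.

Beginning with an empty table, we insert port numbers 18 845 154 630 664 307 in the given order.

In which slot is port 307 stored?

18 hashes to 1; slot 1 is free -> place at 1.
845 hashes to 12; slot 12 is free -> place at 12.
154 hashes to 1; 1 taken -> place at 2.
630 hashes to 1; 1,2 taken -> place at 3.
664 hashes to 1; 1,2,3 taken -> place at 4.
307 hashes to 1; 1,2,3,4 taken -> place at 5.
Table: [—, 18, 154, 630, 664, 307, —, —, —, —, —, —, 845, —, —, —, —]

5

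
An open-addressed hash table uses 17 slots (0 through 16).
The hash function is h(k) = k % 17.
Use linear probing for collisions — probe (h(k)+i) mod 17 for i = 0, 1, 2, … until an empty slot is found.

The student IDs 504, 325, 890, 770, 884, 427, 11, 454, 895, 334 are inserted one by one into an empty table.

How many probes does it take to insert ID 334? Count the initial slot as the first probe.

504: h=11 => slot 11
325: h=2 => slot 2
890: h=6 => slot 6
770: h=5 => slot 5
884: h=0 => slot 0
427: h=2, probe 2,3 => slot 3
11: h=11, probe 11,12 => slot 12
454: h=12, probe 12,13 => slot 13
895: h=11, probe 11,12,13,14 => slot 14
334: h=11, probe 11,12,13,14,15 => slot 15
Table: [884, ., 325, 427, ., 770, 890, ., ., ., ., 504, 11, 454, 895, 334, .]

5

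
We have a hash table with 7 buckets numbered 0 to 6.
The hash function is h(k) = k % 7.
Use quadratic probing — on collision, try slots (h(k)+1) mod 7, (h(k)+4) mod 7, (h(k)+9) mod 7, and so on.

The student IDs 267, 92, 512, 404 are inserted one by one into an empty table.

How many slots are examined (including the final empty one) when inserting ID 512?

3

267: h=1 → slot 1
92: h=1, probe 1,2 → slot 2
512: h=1, probe 1,2,5 → slot 5
404: h=5, probe 5,6 → slot 6
Table: [-, 267, 92, -, -, 512, 404]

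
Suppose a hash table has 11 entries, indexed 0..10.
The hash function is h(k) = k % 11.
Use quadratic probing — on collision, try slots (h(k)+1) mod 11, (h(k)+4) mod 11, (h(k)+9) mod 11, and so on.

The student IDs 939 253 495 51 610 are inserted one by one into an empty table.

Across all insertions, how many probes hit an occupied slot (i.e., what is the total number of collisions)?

1

939 hashes to 4; slot 4 is free → place at 4.
253 hashes to 0; slot 0 is free → place at 0.
495 hashes to 0; 0 taken → place at 1.
51 hashes to 7; slot 7 is free → place at 7.
610 hashes to 5; slot 5 is free → place at 5.
Table: [253, 495, _, _, 939, 610, _, 51, _, _, _]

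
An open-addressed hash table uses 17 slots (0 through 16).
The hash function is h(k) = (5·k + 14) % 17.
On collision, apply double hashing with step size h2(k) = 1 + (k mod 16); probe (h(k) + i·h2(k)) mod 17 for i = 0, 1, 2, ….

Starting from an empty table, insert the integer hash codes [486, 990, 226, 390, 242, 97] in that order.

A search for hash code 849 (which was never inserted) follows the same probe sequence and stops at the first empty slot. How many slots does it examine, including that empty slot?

2

486 hashes to 13; slot 13 is free => place at 13.
990 hashes to 0; slot 0 is free => place at 0.
226 hashes to 5; slot 5 is free => place at 5.
390 hashes to 9; slot 9 is free => place at 9.
242 hashes to 0, h2=3; 0 taken => place at 3.
97 hashes to 6; slot 6 is free => place at 6.
Table: [990, ∅, ∅, 242, ∅, 226, 97, ∅, ∅, 390, ∅, ∅, ∅, 486, ∅, ∅, ∅]
Lookup 849: h=9, h2=2, probe 9,11 → slot 11 empty, not found.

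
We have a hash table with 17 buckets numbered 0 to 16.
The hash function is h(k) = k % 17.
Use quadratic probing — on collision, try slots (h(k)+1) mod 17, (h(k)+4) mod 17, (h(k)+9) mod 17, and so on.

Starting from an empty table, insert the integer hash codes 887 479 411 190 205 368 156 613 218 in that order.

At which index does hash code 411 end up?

887 hashes to 3; slot 3 is free → place at 3.
479 hashes to 3; 3 taken → place at 4.
411 hashes to 3; 3,4 taken → place at 7.
190 hashes to 3; 3,4,7 taken → place at 12.
205 hashes to 1; slot 1 is free → place at 1.
368 hashes to 11; slot 11 is free → place at 11.
156 hashes to 3; 3,4,7,12 taken → place at 2.
613 hashes to 1; 1,2 taken → place at 5.
218 hashes to 14; slot 14 is free → place at 14.
Table: [∅, 205, 156, 887, 479, 613, ∅, 411, ∅, ∅, ∅, 368, 190, ∅, 218, ∅, ∅]

7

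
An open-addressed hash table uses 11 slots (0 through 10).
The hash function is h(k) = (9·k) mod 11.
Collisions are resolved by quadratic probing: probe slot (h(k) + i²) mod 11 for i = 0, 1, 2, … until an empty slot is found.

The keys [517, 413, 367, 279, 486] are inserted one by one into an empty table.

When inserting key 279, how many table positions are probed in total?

2

517 hashes to 0; slot 0 is free => place at 0.
413 hashes to 10; slot 10 is free => place at 10.
367 hashes to 3; slot 3 is free => place at 3.
279 hashes to 3; 3 taken => place at 4.
486 hashes to 7; slot 7 is free => place at 7.
Table: [517, -, -, 367, 279, -, -, 486, -, -, 413]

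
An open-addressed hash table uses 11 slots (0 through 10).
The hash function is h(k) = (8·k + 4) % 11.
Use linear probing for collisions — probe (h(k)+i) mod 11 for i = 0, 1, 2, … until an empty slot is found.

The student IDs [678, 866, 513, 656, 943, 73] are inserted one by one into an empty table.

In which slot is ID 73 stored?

8

Insert 678: h=5, slot 5 empty -> index 5.
Insert 866: h=2, slot 2 empty -> index 2.
Insert 513: h=5, slot 5 occupied -> index 6.
Insert 656: h=5, slots 5,6 occupied -> index 7.
Insert 943: h=2, slot 2 occupied -> index 3.
Insert 73: h=5, slots 5,6,7 occupied -> index 8.
Table: [., ., 866, 943, ., 678, 513, 656, 73, ., .]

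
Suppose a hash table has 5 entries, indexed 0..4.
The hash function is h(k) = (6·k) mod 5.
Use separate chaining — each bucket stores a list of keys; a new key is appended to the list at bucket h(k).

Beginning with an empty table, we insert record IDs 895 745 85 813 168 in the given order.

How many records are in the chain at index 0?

Insert 895: h=0, bucket 0 empty → new chain.
Insert 745: h=0, bucket 0 nonempty → append to chain.
Insert 85: h=0, bucket 0 nonempty → append to chain.
Insert 813: h=3, bucket 3 empty → new chain.
Insert 168: h=3, bucket 3 nonempty → append to chain.
Final buckets:
0: 895 -> 745 -> 85
1: —
2: —
3: 813 -> 168
4: —

3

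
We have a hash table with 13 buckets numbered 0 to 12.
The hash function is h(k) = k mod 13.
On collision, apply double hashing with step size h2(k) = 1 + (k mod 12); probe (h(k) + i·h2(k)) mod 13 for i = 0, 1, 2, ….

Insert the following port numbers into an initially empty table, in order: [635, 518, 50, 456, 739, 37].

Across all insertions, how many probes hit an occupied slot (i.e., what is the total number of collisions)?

6

635: h=11 → slot 11
518: h=11, h2=3, probe 11,1 → slot 1
50: h=11, h2=3, probe 11,1,4 → slot 4
456: h=1, h2=1, probe 1,2 → slot 2
739: h=11, h2=8, probe 11,6 → slot 6
37: h=11, h2=2, probe 11,0 → slot 0
Table: [37, 518, 456, —, 50, —, 739, —, —, —, —, 635, —]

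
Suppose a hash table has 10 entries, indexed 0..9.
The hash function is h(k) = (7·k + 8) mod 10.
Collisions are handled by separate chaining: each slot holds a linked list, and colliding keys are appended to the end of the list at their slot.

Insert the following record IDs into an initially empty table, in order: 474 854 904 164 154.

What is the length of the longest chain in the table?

474 → bucket 6
854 → bucket 6 (collision)
904 → bucket 6 (collision)
164 → bucket 6 (collision)
154 → bucket 6 (collision)
Final buckets:
0: -
1: -
2: -
3: -
4: -
5: -
6: 474 -> 854 -> 904 -> 164 -> 154
7: -
8: -
9: -

5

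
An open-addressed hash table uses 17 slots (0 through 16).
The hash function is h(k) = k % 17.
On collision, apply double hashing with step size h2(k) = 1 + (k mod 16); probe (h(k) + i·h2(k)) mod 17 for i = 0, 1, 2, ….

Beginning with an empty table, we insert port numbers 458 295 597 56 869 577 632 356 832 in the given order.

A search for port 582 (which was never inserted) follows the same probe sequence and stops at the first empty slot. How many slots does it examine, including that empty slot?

2

458: h=16 => slot 16
295: h=6 => slot 6
597: h=2 => slot 2
56: h=5 => slot 5
869: h=2, h2=6, probe 2,8 => slot 8
577: h=16, h2=2, probe 16,1 => slot 1
632: h=3 => slot 3
356: h=16, h2=5, probe 16,4 => slot 4
832: h=16, h2=1, probe 16,0 => slot 0
Table: [832, 577, 597, 632, 356, 56, 295, —, 869, —, —, —, —, —, —, —, 458]
Lookup 582: h=4, h2=7, probe 4,11 → slot 11 empty, not found.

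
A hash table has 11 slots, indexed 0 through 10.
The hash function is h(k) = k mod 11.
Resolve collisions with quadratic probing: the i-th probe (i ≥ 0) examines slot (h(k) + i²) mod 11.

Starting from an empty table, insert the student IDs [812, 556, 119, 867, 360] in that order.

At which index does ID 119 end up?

10

812 hashes to 9; slot 9 is free -> place at 9.
556 hashes to 6; slot 6 is free -> place at 6.
119 hashes to 9; 9 taken -> place at 10.
867 hashes to 9; 9,10 taken -> place at 2.
360 hashes to 8; slot 8 is free -> place at 8.
Table: [., ., 867, ., ., ., 556, ., 360, 812, 119]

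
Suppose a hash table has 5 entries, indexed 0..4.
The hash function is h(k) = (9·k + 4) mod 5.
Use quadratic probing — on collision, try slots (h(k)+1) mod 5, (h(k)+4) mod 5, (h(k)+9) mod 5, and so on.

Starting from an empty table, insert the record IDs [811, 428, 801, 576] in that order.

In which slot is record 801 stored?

4

811 hashes to 3; slot 3 is free → place at 3.
428 hashes to 1; slot 1 is free → place at 1.
801 hashes to 3; 3 taken → place at 4.
576 hashes to 3; 3,4 taken → place at 2.
Table: [-, 428, 576, 811, 801]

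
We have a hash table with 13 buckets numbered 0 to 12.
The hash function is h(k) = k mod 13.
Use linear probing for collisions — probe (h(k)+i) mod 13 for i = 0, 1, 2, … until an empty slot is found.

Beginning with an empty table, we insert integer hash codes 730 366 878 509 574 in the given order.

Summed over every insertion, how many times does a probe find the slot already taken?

6

730 hashes to 2; slot 2 is free => place at 2.
366 hashes to 2; 2 taken => place at 3.
878 hashes to 7; slot 7 is free => place at 7.
509 hashes to 2; 2,3 taken => place at 4.
574 hashes to 2; 2,3,4 taken => place at 5.
Table: [—, —, 730, 366, 509, 574, —, 878, —, —, —, —, —]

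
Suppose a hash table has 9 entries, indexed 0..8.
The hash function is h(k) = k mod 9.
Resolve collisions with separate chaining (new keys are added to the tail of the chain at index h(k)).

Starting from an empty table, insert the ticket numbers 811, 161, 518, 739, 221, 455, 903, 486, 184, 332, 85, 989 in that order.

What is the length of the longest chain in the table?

3

Insert 811: h=1, bucket 1 empty → new chain.
Insert 161: h=8, bucket 8 empty → new chain.
Insert 518: h=5, bucket 5 empty → new chain.
Insert 739: h=1, bucket 1 nonempty → append to chain.
Insert 221: h=5, bucket 5 nonempty → append to chain.
Insert 455: h=5, bucket 5 nonempty → append to chain.
Insert 903: h=3, bucket 3 empty → new chain.
Insert 486: h=0, bucket 0 empty → new chain.
Insert 184: h=4, bucket 4 empty → new chain.
Insert 332: h=8, bucket 8 nonempty → append to chain.
Insert 85: h=4, bucket 4 nonempty → append to chain.
Insert 989: h=8, bucket 8 nonempty → append to chain.
Final buckets:
0: 486
1: 811 -> 739
2: ∅
3: 903
4: 184 -> 85
5: 518 -> 221 -> 455
6: ∅
7: ∅
8: 161 -> 332 -> 989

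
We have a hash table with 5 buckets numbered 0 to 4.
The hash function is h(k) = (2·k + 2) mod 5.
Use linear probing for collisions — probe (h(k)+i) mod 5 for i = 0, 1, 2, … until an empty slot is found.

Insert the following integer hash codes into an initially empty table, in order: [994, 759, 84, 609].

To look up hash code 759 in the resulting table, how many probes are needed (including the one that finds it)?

994: h=0 -> slot 0
759: h=0, probe 0,1 -> slot 1
84: h=0, probe 0,1,2 -> slot 2
609: h=0, probe 0,1,2,3 -> slot 3
Table: [994, 759, 84, 609, _]
Lookup 759: h=0, probe 0,1 → found at 1.

2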